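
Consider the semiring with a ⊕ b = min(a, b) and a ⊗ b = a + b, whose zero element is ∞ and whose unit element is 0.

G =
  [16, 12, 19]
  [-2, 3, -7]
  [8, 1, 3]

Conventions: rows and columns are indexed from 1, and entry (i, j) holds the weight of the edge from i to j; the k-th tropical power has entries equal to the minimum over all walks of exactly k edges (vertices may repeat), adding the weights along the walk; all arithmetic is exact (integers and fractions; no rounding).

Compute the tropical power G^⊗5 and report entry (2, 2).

G^⊗2:
  [10, 15, 5]
  [1, -6, -4]
  [-1, 4, -6]
G^⊗3:
  [13, 6, 8]
  [-8, -3, -13]
  [2, -5, -3]
G^⊗4:
  [4, 9, -1]
  [-5, -12, -10]
  [-7, -2, -12]
G^⊗5:
  [7, 0, 2]
  [-14, -9, -19]
  [-4, -11, -9]
Key observation: the optimum is the walk 2->2->3->2->3->2, with weight 3 + (-7) + 1 + (-7) + 1 = -9.
Optimal value attained by: walk 2->2->3->2->3->2.
Answer: (G^⊗5)[2][2] = -9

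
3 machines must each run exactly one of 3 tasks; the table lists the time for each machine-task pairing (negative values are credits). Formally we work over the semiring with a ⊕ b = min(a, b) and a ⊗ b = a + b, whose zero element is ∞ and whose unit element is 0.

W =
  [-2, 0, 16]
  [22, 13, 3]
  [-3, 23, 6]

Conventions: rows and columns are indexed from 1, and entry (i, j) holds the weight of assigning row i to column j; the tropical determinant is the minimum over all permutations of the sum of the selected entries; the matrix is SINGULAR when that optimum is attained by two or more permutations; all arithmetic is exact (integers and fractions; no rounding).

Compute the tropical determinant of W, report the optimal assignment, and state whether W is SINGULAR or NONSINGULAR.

σ = (1, 2, 3): (-2) + 13 + 6 = 17
σ = (1, 3, 2): (-2) + 3 + 23 = 24
σ = (2, 1, 3): 0 + 22 + 6 = 28
σ = (2, 3, 1): 0 + 3 + (-3) = 0
σ = (3, 1, 2): 16 + 22 + 23 = 61
σ = (3, 2, 1): 16 + 13 + (-3) = 26
Optimal value attained by: σ = (2, 3, 1).
Answer: det⊕(W) = 0; verdict: NONSINGULAR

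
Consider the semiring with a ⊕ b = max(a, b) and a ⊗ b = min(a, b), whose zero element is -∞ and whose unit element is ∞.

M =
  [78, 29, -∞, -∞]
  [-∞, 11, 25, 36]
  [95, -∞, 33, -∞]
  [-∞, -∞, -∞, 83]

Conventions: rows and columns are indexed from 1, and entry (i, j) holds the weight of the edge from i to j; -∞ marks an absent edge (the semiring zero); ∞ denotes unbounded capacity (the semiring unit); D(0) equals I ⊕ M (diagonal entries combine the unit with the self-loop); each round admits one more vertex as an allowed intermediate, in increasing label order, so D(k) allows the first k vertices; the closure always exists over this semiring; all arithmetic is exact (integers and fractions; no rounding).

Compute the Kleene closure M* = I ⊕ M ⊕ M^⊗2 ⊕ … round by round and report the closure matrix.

D(0):
  [∞, 29, -∞, -∞]
  [-∞, ∞, 25, 36]
  [95, -∞, ∞, -∞]
  [-∞, -∞, -∞, ∞]
D(1):
  [∞, 29, -∞, -∞]
  [-∞, ∞, 25, 36]
  [95, 29, ∞, -∞]
  [-∞, -∞, -∞, ∞]
D(2):
  [∞, 29, 25, 29]
  [-∞, ∞, 25, 36]
  [95, 29, ∞, 29]
  [-∞, -∞, -∞, ∞]
D(3):
  [∞, 29, 25, 29]
  [25, ∞, 25, 36]
  [95, 29, ∞, 29]
  [-∞, -∞, -∞, ∞]
D(4):
  [∞, 29, 25, 29]
  [25, ∞, 25, 36]
  [95, 29, ∞, 29]
  [-∞, -∞, -∞, ∞]
Answer: M* = [[∞, 29, 25, 29], [25, ∞, 25, 36], [95, 29, ∞, 29], [-∞, -∞, -∞, ∞]]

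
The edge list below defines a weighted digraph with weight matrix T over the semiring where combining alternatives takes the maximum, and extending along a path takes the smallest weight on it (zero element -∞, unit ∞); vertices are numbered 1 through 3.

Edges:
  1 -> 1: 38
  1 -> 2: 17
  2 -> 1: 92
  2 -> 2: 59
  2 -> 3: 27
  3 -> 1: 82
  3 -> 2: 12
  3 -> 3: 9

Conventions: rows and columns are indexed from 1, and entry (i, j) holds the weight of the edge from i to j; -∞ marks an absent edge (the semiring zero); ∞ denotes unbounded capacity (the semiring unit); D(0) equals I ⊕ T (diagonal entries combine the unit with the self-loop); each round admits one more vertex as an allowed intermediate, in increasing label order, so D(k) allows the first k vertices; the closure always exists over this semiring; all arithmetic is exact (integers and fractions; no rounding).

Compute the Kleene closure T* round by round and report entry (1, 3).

D(0):
  [∞, 17, -∞]
  [92, ∞, 27]
  [82, 12, ∞]
D(1):
  [∞, 17, -∞]
  [92, ∞, 27]
  [82, 17, ∞]
D(2):
  [∞, 17, 17]
  [92, ∞, 27]
  [82, 17, ∞]
D(3):
  [∞, 17, 17]
  [92, ∞, 27]
  [82, 17, ∞]
Answer: T*[1][3] = 17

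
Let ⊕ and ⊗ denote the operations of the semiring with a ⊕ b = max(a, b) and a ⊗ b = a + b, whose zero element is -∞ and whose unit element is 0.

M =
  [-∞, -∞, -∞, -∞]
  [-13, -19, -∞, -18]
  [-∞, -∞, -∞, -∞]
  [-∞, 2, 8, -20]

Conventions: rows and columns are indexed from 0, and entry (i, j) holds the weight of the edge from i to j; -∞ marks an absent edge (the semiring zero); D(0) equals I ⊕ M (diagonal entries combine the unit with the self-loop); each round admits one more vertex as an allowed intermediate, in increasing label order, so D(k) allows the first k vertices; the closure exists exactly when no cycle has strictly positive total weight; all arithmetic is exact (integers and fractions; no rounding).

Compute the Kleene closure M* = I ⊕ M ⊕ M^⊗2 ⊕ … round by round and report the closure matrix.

D(0):
  [0, -∞, -∞, -∞]
  [-13, 0, -∞, -18]
  [-∞, -∞, 0, -∞]
  [-∞, 2, 8, 0]
D(1):
  [0, -∞, -∞, -∞]
  [-13, 0, -∞, -18]
  [-∞, -∞, 0, -∞]
  [-∞, 2, 8, 0]
D(2):
  [0, -∞, -∞, -∞]
  [-13, 0, -∞, -18]
  [-∞, -∞, 0, -∞]
  [-11, 2, 8, 0]
D(3):
  [0, -∞, -∞, -∞]
  [-13, 0, -∞, -18]
  [-∞, -∞, 0, -∞]
  [-11, 2, 8, 0]
D(4):
  [0, -∞, -∞, -∞]
  [-13, 0, -10, -18]
  [-∞, -∞, 0, -∞]
  [-11, 2, 8, 0]
Answer: M* = [[0, -∞, -∞, -∞], [-13, 0, -10, -18], [-∞, -∞, 0, -∞], [-11, 2, 8, 0]]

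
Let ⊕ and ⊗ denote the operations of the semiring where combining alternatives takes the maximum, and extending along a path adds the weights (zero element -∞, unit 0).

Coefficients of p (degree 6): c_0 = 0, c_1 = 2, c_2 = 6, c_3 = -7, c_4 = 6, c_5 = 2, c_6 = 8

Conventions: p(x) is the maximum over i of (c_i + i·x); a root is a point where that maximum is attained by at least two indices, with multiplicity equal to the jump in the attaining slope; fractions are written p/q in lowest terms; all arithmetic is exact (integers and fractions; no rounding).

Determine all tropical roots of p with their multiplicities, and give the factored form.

hull edge (i=0, c=0) to (i=2, c=6): slope 3, span 2
hull edge (i=2, c=6) to (i=6, c=8): slope 1/2, span 4
Factored form: p(x) = 8 ⊗ (x ⊕ (-3)) ⊗ (x ⊕ (-3)) ⊗ (x ⊕ (-1/2)) ⊗ (x ⊕ (-1/2)) ⊗ (x ⊕ (-1/2)) ⊗ (x ⊕ (-1/2))
Answer: roots = -3 (mult 2), -1/2 (mult 4)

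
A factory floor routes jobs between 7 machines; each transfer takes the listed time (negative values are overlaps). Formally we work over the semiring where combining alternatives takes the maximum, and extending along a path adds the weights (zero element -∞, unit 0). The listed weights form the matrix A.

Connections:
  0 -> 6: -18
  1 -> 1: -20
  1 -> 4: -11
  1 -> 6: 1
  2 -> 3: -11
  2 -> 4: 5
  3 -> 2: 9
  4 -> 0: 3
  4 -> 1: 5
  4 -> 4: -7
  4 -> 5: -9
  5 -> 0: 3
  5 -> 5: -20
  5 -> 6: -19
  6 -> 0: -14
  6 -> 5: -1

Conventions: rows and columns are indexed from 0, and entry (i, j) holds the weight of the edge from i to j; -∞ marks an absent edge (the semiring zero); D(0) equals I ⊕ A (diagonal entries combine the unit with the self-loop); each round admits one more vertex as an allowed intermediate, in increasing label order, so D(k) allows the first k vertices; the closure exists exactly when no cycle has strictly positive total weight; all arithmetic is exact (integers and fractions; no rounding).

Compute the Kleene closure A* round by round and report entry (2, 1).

D(0):
  [0, -∞, -∞, -∞, -∞, -∞, -18]
  [-∞, 0, -∞, -∞, -11, -∞, 1]
  [-∞, -∞, 0, -11, 5, -∞, -∞]
  [-∞, -∞, 9, 0, -∞, -∞, -∞]
  [3, 5, -∞, -∞, 0, -9, -∞]
  [3, -∞, -∞, -∞, -∞, 0, -19]
  [-14, -∞, -∞, -∞, -∞, -1, 0]
D(1):
  [0, -∞, -∞, -∞, -∞, -∞, -18]
  [-∞, 0, -∞, -∞, -11, -∞, 1]
  [-∞, -∞, 0, -11, 5, -∞, -∞]
  [-∞, -∞, 9, 0, -∞, -∞, -∞]
  [3, 5, -∞, -∞, 0, -9, -15]
  [3, -∞, -∞, -∞, -∞, 0, -15]
  [-14, -∞, -∞, -∞, -∞, -1, 0]
D(2):
  [0, -∞, -∞, -∞, -∞, -∞, -18]
  [-∞, 0, -∞, -∞, -11, -∞, 1]
  [-∞, -∞, 0, -11, 5, -∞, -∞]
  [-∞, -∞, 9, 0, -∞, -∞, -∞]
  [3, 5, -∞, -∞, 0, -9, 6]
  [3, -∞, -∞, -∞, -∞, 0, -15]
  [-14, -∞, -∞, -∞, -∞, -1, 0]
D(3):
  [0, -∞, -∞, -∞, -∞, -∞, -18]
  [-∞, 0, -∞, -∞, -11, -∞, 1]
  [-∞, -∞, 0, -11, 5, -∞, -∞]
  [-∞, -∞, 9, 0, 14, -∞, -∞]
  [3, 5, -∞, -∞, 0, -9, 6]
  [3, -∞, -∞, -∞, -∞, 0, -15]
  [-14, -∞, -∞, -∞, -∞, -1, 0]
D(4):
  [0, -∞, -∞, -∞, -∞, -∞, -18]
  [-∞, 0, -∞, -∞, -11, -∞, 1]
  [-∞, -∞, 0, -11, 5, -∞, -∞]
  [-∞, -∞, 9, 0, 14, -∞, -∞]
  [3, 5, -∞, -∞, 0, -9, 6]
  [3, -∞, -∞, -∞, -∞, 0, -15]
  [-14, -∞, -∞, -∞, -∞, -1, 0]
D(5):
  [0, -∞, -∞, -∞, -∞, -∞, -18]
  [-8, 0, -∞, -∞, -11, -20, 1]
  [8, 10, 0, -11, 5, -4, 11]
  [17, 19, 9, 0, 14, 5, 20]
  [3, 5, -∞, -∞, 0, -9, 6]
  [3, -∞, -∞, -∞, -∞, 0, -15]
  [-14, -∞, -∞, -∞, -∞, -1, 0]
D(6):
  [0, -∞, -∞, -∞, -∞, -∞, -18]
  [-8, 0, -∞, -∞, -11, -20, 1]
  [8, 10, 0, -11, 5, -4, 11]
  [17, 19, 9, 0, 14, 5, 20]
  [3, 5, -∞, -∞, 0, -9, 6]
  [3, -∞, -∞, -∞, -∞, 0, -15]
  [2, -∞, -∞, -∞, -∞, -1, 0]
D(7):
  [0, -∞, -∞, -∞, -∞, -19, -18]
  [3, 0, -∞, -∞, -11, 0, 1]
  [13, 10, 0, -11, 5, 10, 11]
  [22, 19, 9, 0, 14, 19, 20]
  [8, 5, -∞, -∞, 0, 5, 6]
  [3, -∞, -∞, -∞, -∞, 0, -15]
  [2, -∞, -∞, -∞, -∞, -1, 0]
Answer: A*[2][1] = 10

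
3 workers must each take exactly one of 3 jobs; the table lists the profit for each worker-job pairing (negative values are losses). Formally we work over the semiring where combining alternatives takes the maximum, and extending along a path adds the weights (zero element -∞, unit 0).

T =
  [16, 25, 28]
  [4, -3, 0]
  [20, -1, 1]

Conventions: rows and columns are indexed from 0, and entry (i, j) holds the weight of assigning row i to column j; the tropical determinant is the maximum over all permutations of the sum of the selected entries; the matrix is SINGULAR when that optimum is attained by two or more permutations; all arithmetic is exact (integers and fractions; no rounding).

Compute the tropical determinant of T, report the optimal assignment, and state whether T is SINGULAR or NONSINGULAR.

σ = (0, 1, 2): 16 + (-3) + 1 = 14
σ = (0, 2, 1): 16 + 0 + (-1) = 15
σ = (1, 0, 2): 25 + 4 + 1 = 30
σ = (1, 2, 0): 25 + 0 + 20 = 45
σ = (2, 0, 1): 28 + 4 + (-1) = 31
σ = (2, 1, 0): 28 + (-3) + 20 = 45
Optimal value attained by: σ = (1, 2, 0).
Answer: det⊕(T) = 45; verdict: SINGULAR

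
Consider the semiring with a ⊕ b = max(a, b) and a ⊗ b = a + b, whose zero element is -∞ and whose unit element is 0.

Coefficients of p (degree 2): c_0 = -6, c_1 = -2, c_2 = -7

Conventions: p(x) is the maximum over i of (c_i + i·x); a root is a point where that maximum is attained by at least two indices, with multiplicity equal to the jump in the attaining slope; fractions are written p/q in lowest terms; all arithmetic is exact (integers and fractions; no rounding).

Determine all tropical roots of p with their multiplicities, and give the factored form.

hull edge (i=0, c=-6) to (i=1, c=-2): slope 4, span 1
hull edge (i=1, c=-2) to (i=2, c=-7): slope -5, span 1
Factored form: p(x) = -7 ⊗ (x ⊕ (-4)) ⊗ (x ⊕ 5)
Answer: roots = -4 (mult 1), 5 (mult 1)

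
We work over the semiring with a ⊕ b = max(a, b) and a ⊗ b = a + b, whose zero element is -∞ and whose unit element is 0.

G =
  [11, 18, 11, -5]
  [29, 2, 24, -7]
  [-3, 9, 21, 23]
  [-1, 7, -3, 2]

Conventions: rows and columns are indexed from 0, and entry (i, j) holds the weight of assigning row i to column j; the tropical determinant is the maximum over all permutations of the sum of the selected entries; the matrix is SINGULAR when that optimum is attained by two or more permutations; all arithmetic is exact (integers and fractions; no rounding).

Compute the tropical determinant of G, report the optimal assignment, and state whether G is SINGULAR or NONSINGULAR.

σ = (0, 1, 2, 3): 11 + 2 + 21 + 2 = 36
σ = (0, 1, 3, 2): 11 + 2 + 23 + (-3) = 33
σ = (0, 2, 1, 3): 11 + 24 + 9 + 2 = 46
σ = (0, 2, 3, 1): 11 + 24 + 23 + 7 = 65
σ = (0, 3, 1, 2): 11 + (-7) + 9 + (-3) = 10
σ = (0, 3, 2, 1): 11 + (-7) + 21 + 7 = 32
σ = (1, 0, 2, 3): 18 + 29 + 21 + 2 = 70
σ = (1, 0, 3, 2): 18 + 29 + 23 + (-3) = 67
σ = (1, 2, 0, 3): 18 + 24 + (-3) + 2 = 41
σ = (1, 2, 3, 0): 18 + 24 + 23 + (-1) = 64
σ = (1, 3, 0, 2): 18 + (-7) + (-3) + (-3) = 5
σ = (1, 3, 2, 0): 18 + (-7) + 21 + (-1) = 31
σ = (2, 0, 1, 3): 11 + 29 + 9 + 2 = 51
σ = (2, 0, 3, 1): 11 + 29 + 23 + 7 = 70
σ = (2, 1, 0, 3): 11 + 2 + (-3) + 2 = 12
σ = (2, 1, 3, 0): 11 + 2 + 23 + (-1) = 35
σ = (2, 3, 0, 1): 11 + (-7) + (-3) + 7 = 8
σ = (2, 3, 1, 0): 11 + (-7) + 9 + (-1) = 12
σ = (3, 0, 1, 2): (-5) + 29 + 9 + (-3) = 30
σ = (3, 0, 2, 1): (-5) + 29 + 21 + 7 = 52
σ = (3, 1, 0, 2): (-5) + 2 + (-3) + (-3) = -9
σ = (3, 1, 2, 0): (-5) + 2 + 21 + (-1) = 17
σ = (3, 2, 0, 1): (-5) + 24 + (-3) + 7 = 23
σ = (3, 2, 1, 0): (-5) + 24 + 9 + (-1) = 27
Optimal value attained by: σ = (1, 0, 2, 3).
Answer: det⊕(G) = 70; verdict: SINGULAR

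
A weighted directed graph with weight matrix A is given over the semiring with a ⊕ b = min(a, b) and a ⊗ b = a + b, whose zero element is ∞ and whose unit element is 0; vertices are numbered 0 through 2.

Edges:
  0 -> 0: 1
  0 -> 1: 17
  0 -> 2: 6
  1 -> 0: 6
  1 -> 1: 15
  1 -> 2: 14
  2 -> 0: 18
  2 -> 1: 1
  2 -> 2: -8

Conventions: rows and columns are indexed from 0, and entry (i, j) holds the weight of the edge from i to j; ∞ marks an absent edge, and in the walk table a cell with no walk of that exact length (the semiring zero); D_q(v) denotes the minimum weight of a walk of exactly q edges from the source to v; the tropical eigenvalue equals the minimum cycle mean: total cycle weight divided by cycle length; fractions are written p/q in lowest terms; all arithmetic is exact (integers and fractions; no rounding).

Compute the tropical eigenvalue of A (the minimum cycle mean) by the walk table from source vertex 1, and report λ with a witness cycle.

q=0: [∞, 0, ∞]
q=1: [6, 15, 14]
q=2: [7, 15, 6]
q=3: [8, 7, -2]
Optimal cycle mean attained by: cycle 2->2, total (-8), length 1.
Answer: λ = -8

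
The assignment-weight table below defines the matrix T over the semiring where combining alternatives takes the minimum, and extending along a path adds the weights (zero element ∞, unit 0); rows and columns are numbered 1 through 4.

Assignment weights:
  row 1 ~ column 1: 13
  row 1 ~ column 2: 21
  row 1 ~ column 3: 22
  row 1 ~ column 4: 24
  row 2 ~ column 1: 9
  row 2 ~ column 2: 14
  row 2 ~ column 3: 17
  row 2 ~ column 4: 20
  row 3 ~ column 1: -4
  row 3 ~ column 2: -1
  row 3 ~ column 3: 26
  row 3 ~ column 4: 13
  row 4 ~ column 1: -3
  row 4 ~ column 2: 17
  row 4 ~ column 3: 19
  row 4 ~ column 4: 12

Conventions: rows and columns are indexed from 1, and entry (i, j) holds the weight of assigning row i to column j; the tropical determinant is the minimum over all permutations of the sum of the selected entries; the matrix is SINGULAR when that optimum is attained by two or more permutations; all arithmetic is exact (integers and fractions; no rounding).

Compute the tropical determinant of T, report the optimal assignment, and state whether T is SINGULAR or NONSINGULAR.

σ = (1, 2, 3, 4): 13 + 14 + 26 + 12 = 65
σ = (1, 2, 4, 3): 13 + 14 + 13 + 19 = 59
σ = (1, 3, 2, 4): 13 + 17 + (-1) + 12 = 41
σ = (1, 3, 4, 2): 13 + 17 + 13 + 17 = 60
σ = (1, 4, 2, 3): 13 + 20 + (-1) + 19 = 51
σ = (1, 4, 3, 2): 13 + 20 + 26 + 17 = 76
σ = (2, 1, 3, 4): 21 + 9 + 26 + 12 = 68
σ = (2, 1, 4, 3): 21 + 9 + 13 + 19 = 62
σ = (2, 3, 1, 4): 21 + 17 + (-4) + 12 = 46
σ = (2, 3, 4, 1): 21 + 17 + 13 + (-3) = 48
σ = (2, 4, 1, 3): 21 + 20 + (-4) + 19 = 56
σ = (2, 4, 3, 1): 21 + 20 + 26 + (-3) = 64
σ = (3, 1, 2, 4): 22 + 9 + (-1) + 12 = 42
σ = (3, 1, 4, 2): 22 + 9 + 13 + 17 = 61
σ = (3, 2, 1, 4): 22 + 14 + (-4) + 12 = 44
σ = (3, 2, 4, 1): 22 + 14 + 13 + (-3) = 46
σ = (3, 4, 1, 2): 22 + 20 + (-4) + 17 = 55
σ = (3, 4, 2, 1): 22 + 20 + (-1) + (-3) = 38
σ = (4, 1, 2, 3): 24 + 9 + (-1) + 19 = 51
σ = (4, 1, 3, 2): 24 + 9 + 26 + 17 = 76
σ = (4, 2, 1, 3): 24 + 14 + (-4) + 19 = 53
σ = (4, 2, 3, 1): 24 + 14 + 26 + (-3) = 61
σ = (4, 3, 1, 2): 24 + 17 + (-4) + 17 = 54
σ = (4, 3, 2, 1): 24 + 17 + (-1) + (-3) = 37
Optimal value attained by: σ = (4, 3, 2, 1).
Answer: det⊕(T) = 37; verdict: NONSINGULAR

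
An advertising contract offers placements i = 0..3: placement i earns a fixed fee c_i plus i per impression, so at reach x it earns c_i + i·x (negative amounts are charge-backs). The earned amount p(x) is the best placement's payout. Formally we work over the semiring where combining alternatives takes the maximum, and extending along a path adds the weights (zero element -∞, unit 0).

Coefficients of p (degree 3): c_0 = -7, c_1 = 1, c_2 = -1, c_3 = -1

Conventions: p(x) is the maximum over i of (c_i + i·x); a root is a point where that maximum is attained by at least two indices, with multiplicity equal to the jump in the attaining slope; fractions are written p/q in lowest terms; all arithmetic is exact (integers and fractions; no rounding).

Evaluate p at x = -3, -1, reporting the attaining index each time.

p(-3) = max(-7+0·(-3)=-7, 1+1·(-3)=-2, -1+2·(-3)=-7, -1+3·(-3)=-10) = -2 (attained by i=1)
p(-1) = max(-7+0·(-1)=-7, 1+1·(-1)=0, -1+2·(-1)=-3, -1+3·(-1)=-4) = 0 (attained by i=1)
Answer: p(-3) = -2; p(-1) = 0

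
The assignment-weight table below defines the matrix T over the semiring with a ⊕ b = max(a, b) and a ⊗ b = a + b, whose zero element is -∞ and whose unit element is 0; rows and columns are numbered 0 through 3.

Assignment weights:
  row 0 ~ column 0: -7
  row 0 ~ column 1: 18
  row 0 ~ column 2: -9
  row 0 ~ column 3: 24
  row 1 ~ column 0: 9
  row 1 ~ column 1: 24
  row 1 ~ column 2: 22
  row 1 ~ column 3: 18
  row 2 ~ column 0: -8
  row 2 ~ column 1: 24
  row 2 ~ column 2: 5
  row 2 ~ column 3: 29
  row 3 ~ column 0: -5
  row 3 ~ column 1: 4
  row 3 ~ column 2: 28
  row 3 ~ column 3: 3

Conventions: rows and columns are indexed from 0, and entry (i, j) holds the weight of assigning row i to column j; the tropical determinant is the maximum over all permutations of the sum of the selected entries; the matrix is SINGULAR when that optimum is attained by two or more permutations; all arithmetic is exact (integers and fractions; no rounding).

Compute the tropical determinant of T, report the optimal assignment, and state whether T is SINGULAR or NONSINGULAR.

σ = (0, 1, 2, 3): (-7) + 24 + 5 + 3 = 25
σ = (0, 1, 3, 2): (-7) + 24 + 29 + 28 = 74
σ = (0, 2, 1, 3): (-7) + 22 + 24 + 3 = 42
σ = (0, 2, 3, 1): (-7) + 22 + 29 + 4 = 48
σ = (0, 3, 1, 2): (-7) + 18 + 24 + 28 = 63
σ = (0, 3, 2, 1): (-7) + 18 + 5 + 4 = 20
σ = (1, 0, 2, 3): 18 + 9 + 5 + 3 = 35
σ = (1, 0, 3, 2): 18 + 9 + 29 + 28 = 84
σ = (1, 2, 0, 3): 18 + 22 + (-8) + 3 = 35
σ = (1, 2, 3, 0): 18 + 22 + 29 + (-5) = 64
σ = (1, 3, 0, 2): 18 + 18 + (-8) + 28 = 56
σ = (1, 3, 2, 0): 18 + 18 + 5 + (-5) = 36
σ = (2, 0, 1, 3): (-9) + 9 + 24 + 3 = 27
σ = (2, 0, 3, 1): (-9) + 9 + 29 + 4 = 33
σ = (2, 1, 0, 3): (-9) + 24 + (-8) + 3 = 10
σ = (2, 1, 3, 0): (-9) + 24 + 29 + (-5) = 39
σ = (2, 3, 0, 1): (-9) + 18 + (-8) + 4 = 5
σ = (2, 3, 1, 0): (-9) + 18 + 24 + (-5) = 28
σ = (3, 0, 1, 2): 24 + 9 + 24 + 28 = 85
σ = (3, 0, 2, 1): 24 + 9 + 5 + 4 = 42
σ = (3, 1, 0, 2): 24 + 24 + (-8) + 28 = 68
σ = (3, 1, 2, 0): 24 + 24 + 5 + (-5) = 48
σ = (3, 2, 0, 1): 24 + 22 + (-8) + 4 = 42
σ = (3, 2, 1, 0): 24 + 22 + 24 + (-5) = 65
Optimal value attained by: σ = (3, 0, 1, 2).
Answer: det⊕(T) = 85; verdict: NONSINGULAR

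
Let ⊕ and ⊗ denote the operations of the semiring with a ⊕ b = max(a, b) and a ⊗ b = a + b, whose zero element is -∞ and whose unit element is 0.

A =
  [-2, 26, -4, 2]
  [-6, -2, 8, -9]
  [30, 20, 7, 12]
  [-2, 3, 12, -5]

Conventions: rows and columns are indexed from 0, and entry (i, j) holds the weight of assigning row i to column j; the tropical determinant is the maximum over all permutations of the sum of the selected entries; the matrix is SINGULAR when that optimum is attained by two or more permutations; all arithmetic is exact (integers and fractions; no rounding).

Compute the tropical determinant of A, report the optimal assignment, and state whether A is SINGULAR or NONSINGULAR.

σ = (0, 1, 2, 3): (-2) + (-2) + 7 + (-5) = -2
σ = (0, 1, 3, 2): (-2) + (-2) + 12 + 12 = 20
σ = (0, 2, 1, 3): (-2) + 8 + 20 + (-5) = 21
σ = (0, 2, 3, 1): (-2) + 8 + 12 + 3 = 21
σ = (0, 3, 1, 2): (-2) + (-9) + 20 + 12 = 21
σ = (0, 3, 2, 1): (-2) + (-9) + 7 + 3 = -1
σ = (1, 0, 2, 3): 26 + (-6) + 7 + (-5) = 22
σ = (1, 0, 3, 2): 26 + (-6) + 12 + 12 = 44
σ = (1, 2, 0, 3): 26 + 8 + 30 + (-5) = 59
σ = (1, 2, 3, 0): 26 + 8 + 12 + (-2) = 44
σ = (1, 3, 0, 2): 26 + (-9) + 30 + 12 = 59
σ = (1, 3, 2, 0): 26 + (-9) + 7 + (-2) = 22
σ = (2, 0, 1, 3): (-4) + (-6) + 20 + (-5) = 5
σ = (2, 0, 3, 1): (-4) + (-6) + 12 + 3 = 5
σ = (2, 1, 0, 3): (-4) + (-2) + 30 + (-5) = 19
σ = (2, 1, 3, 0): (-4) + (-2) + 12 + (-2) = 4
σ = (2, 3, 0, 1): (-4) + (-9) + 30 + 3 = 20
σ = (2, 3, 1, 0): (-4) + (-9) + 20 + (-2) = 5
σ = (3, 0, 1, 2): 2 + (-6) + 20 + 12 = 28
σ = (3, 0, 2, 1): 2 + (-6) + 7 + 3 = 6
σ = (3, 1, 0, 2): 2 + (-2) + 30 + 12 = 42
σ = (3, 1, 2, 0): 2 + (-2) + 7 + (-2) = 5
σ = (3, 2, 0, 1): 2 + 8 + 30 + 3 = 43
σ = (3, 2, 1, 0): 2 + 8 + 20 + (-2) = 28
Optimal value attained by: σ = (1, 2, 0, 3).
Answer: det⊕(A) = 59; verdict: SINGULAR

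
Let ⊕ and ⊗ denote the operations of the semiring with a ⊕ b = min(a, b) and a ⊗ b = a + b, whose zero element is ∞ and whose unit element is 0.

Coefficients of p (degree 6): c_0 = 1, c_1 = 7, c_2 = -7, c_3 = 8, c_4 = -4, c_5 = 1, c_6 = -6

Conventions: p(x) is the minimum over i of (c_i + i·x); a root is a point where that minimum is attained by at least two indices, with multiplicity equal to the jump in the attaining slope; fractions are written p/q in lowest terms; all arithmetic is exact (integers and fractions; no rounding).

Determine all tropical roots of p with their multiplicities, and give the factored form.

hull edge (i=0, c=1) to (i=2, c=-7): slope -4, span 2
hull edge (i=2, c=-7) to (i=6, c=-6): slope 1/4, span 4
Factored form: p(x) = -6 ⊗ (x ⊕ (-1/4)) ⊗ (x ⊕ (-1/4)) ⊗ (x ⊕ (-1/4)) ⊗ (x ⊕ (-1/4)) ⊗ (x ⊕ 4) ⊗ (x ⊕ 4)
Answer: roots = -1/4 (mult 4), 4 (mult 2)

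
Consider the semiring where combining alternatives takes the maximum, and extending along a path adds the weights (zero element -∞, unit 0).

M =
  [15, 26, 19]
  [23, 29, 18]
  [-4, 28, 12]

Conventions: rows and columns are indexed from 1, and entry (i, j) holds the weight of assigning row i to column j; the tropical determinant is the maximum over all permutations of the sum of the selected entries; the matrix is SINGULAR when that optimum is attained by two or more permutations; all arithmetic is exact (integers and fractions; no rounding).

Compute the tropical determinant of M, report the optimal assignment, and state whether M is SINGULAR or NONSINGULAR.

σ = (1, 2, 3): 15 + 29 + 12 = 56
σ = (1, 3, 2): 15 + 18 + 28 = 61
σ = (2, 1, 3): 26 + 23 + 12 = 61
σ = (2, 3, 1): 26 + 18 + (-4) = 40
σ = (3, 1, 2): 19 + 23 + 28 = 70
σ = (3, 2, 1): 19 + 29 + (-4) = 44
Optimal value attained by: σ = (3, 1, 2).
Answer: det⊕(M) = 70; verdict: NONSINGULAR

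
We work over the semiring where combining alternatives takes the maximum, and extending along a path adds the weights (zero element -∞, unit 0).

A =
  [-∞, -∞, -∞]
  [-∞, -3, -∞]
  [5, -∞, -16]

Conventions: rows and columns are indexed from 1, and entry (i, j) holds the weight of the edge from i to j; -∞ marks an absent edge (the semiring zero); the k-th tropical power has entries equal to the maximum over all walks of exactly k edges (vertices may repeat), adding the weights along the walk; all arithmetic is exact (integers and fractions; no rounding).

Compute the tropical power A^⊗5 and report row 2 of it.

A^⊗2:
  [-∞, -∞, -∞]
  [-∞, -6, -∞]
  [-11, -∞, -32]
A^⊗3:
  [-∞, -∞, -∞]
  [-∞, -9, -∞]
  [-27, -∞, -48]
A^⊗4:
  [-∞, -∞, -∞]
  [-∞, -12, -∞]
  [-43, -∞, -64]
A^⊗5:
  [-∞, -∞, -∞]
  [-∞, -15, -∞]
  [-59, -∞, -80]
Answer: row 2 of A^⊗5 = [-∞, -15, -∞]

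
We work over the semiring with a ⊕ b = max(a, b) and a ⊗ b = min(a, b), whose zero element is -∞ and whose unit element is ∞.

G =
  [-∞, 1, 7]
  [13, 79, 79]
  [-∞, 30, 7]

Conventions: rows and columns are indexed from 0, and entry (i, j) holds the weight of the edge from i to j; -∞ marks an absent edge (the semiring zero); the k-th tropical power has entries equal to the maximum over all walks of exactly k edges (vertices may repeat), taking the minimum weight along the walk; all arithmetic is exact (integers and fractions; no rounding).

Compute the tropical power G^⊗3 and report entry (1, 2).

G^⊗2:
  [1, 7, 7]
  [13, 79, 79]
  [13, 30, 30]
G^⊗3:
  [7, 7, 7]
  [13, 79, 79]
  [13, 30, 30]
Key observation: the optimum is the walk 1->1->1->2, with weight 79 min 79 min 79 = 79.
Optimal value attained by: walk 1->1->1->2.
Answer: (G^⊗3)[1][2] = 79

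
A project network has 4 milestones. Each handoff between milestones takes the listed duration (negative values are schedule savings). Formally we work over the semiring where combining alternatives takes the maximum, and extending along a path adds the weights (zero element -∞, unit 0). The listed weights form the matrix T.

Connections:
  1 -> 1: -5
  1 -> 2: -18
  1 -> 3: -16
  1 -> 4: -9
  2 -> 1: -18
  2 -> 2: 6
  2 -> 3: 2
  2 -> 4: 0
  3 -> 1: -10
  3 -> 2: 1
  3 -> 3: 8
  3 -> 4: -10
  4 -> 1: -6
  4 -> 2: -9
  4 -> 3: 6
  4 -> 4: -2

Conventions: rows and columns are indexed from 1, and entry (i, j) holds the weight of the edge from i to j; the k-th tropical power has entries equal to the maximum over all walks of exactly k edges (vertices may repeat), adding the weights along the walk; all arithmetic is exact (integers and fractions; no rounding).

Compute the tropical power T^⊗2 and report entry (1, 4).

T^⊗2:
  [-10, -12, -3, -11]
  [-6, 12, 10, 6]
  [-2, 9, 16, 1]
  [-4, 7, 14, -4]
Key observation: the optimum is the walk 1->4->4, with weight (-9) + (-2) = -11.
Optimal value attained by: walk 1->4->4.
Answer: (T^⊗2)[1][4] = -11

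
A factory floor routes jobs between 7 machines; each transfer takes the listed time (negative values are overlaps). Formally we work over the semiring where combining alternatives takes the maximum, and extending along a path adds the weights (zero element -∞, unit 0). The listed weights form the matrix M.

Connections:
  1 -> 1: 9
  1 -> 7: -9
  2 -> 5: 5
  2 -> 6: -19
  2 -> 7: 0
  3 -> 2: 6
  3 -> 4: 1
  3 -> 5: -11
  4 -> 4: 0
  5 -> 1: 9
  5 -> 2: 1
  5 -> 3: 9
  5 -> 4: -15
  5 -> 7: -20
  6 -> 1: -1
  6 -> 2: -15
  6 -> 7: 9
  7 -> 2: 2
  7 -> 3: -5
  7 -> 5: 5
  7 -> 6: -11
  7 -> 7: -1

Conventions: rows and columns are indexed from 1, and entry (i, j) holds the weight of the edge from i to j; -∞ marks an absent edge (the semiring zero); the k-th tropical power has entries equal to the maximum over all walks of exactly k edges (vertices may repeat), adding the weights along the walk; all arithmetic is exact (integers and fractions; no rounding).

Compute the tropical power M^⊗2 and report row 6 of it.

M^⊗2:
  [18, -7, -14, -∞, -4, -20, 0]
  [14, 6, 14, -10, 5, -11, -1]
  [-2, -10, -2, 1, 11, -13, 6]
  [-∞, -∞, -∞, 0, -∞, -∞, -∞]
  [18, 15, -25, 10, 6, -18, 1]
  [8, 11, 4, -∞, 14, -2, 8]
  [14, 6, 14, -4, 7, -12, 2]
Answer: row 6 of M^⊗2 = [8, 11, 4, -∞, 14, -2, 8]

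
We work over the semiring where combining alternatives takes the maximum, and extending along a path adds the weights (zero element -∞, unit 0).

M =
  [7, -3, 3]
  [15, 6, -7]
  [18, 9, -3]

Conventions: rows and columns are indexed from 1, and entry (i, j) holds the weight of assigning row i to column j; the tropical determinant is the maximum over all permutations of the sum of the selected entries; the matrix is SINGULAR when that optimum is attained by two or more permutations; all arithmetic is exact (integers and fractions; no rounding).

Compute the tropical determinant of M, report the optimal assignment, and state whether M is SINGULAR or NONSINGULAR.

σ = (1, 2, 3): 7 + 6 + (-3) = 10
σ = (1, 3, 2): 7 + (-7) + 9 = 9
σ = (2, 1, 3): (-3) + 15 + (-3) = 9
σ = (2, 3, 1): (-3) + (-7) + 18 = 8
σ = (3, 1, 2): 3 + 15 + 9 = 27
σ = (3, 2, 1): 3 + 6 + 18 = 27
Optimal value attained by: σ = (3, 1, 2).
Answer: det⊕(M) = 27; verdict: SINGULAR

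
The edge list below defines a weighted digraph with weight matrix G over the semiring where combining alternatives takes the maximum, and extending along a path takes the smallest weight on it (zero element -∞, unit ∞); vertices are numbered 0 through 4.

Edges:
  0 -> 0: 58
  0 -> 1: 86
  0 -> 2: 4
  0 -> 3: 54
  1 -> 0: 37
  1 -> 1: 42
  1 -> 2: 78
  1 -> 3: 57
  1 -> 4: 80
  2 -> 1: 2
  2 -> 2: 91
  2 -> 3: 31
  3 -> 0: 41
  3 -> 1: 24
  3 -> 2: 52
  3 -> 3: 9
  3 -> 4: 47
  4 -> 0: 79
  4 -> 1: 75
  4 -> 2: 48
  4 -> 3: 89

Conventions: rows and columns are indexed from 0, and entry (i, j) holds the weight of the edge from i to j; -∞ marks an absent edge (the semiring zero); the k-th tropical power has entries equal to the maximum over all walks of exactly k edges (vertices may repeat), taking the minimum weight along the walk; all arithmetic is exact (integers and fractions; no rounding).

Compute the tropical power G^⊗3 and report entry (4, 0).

G^⊗2:
  [58, 58, 78, 57, 80]
  [79, 75, 78, 80, 47]
  [31, 24, 91, 31, 31]
  [47, 47, 52, 47, 24]
  [58, 79, 75, 57, 75]
G^⊗3:
  [79, 75, 78, 80, 58]
  [58, 79, 78, 57, 75]
  [31, 31, 91, 31, 31]
  [47, 47, 52, 47, 47]
  [75, 75, 78, 75, 79]
Key observation: the optimum is the walk 4->1->4->0, with weight 75 min 80 min 79 = 75.
Optimal value attained by: walk 4->1->4->0.
Answer: (G^⊗3)[4][0] = 75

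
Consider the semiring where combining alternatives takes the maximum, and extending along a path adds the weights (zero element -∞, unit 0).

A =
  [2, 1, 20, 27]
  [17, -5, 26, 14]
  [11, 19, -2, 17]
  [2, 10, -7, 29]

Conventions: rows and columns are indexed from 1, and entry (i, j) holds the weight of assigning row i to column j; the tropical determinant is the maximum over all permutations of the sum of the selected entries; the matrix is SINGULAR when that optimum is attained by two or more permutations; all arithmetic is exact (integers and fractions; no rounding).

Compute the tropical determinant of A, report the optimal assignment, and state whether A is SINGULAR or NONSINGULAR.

σ = (1, 2, 3, 4): 2 + (-5) + (-2) + 29 = 24
σ = (1, 2, 4, 3): 2 + (-5) + 17 + (-7) = 7
σ = (1, 3, 2, 4): 2 + 26 + 19 + 29 = 76
σ = (1, 3, 4, 2): 2 + 26 + 17 + 10 = 55
σ = (1, 4, 2, 3): 2 + 14 + 19 + (-7) = 28
σ = (1, 4, 3, 2): 2 + 14 + (-2) + 10 = 24
σ = (2, 1, 3, 4): 1 + 17 + (-2) + 29 = 45
σ = (2, 1, 4, 3): 1 + 17 + 17 + (-7) = 28
σ = (2, 3, 1, 4): 1 + 26 + 11 + 29 = 67
σ = (2, 3, 4, 1): 1 + 26 + 17 + 2 = 46
σ = (2, 4, 1, 3): 1 + 14 + 11 + (-7) = 19
σ = (2, 4, 3, 1): 1 + 14 + (-2) + 2 = 15
σ = (3, 1, 2, 4): 20 + 17 + 19 + 29 = 85
σ = (3, 1, 4, 2): 20 + 17 + 17 + 10 = 64
σ = (3, 2, 1, 4): 20 + (-5) + 11 + 29 = 55
σ = (3, 2, 4, 1): 20 + (-5) + 17 + 2 = 34
σ = (3, 4, 1, 2): 20 + 14 + 11 + 10 = 55
σ = (3, 4, 2, 1): 20 + 14 + 19 + 2 = 55
σ = (4, 1, 2, 3): 27 + 17 + 19 + (-7) = 56
σ = (4, 1, 3, 2): 27 + 17 + (-2) + 10 = 52
σ = (4, 2, 1, 3): 27 + (-5) + 11 + (-7) = 26
σ = (4, 2, 3, 1): 27 + (-5) + (-2) + 2 = 22
σ = (4, 3, 1, 2): 27 + 26 + 11 + 10 = 74
σ = (4, 3, 2, 1): 27 + 26 + 19 + 2 = 74
Optimal value attained by: σ = (3, 1, 2, 4).
Answer: det⊕(A) = 85; verdict: NONSINGULAR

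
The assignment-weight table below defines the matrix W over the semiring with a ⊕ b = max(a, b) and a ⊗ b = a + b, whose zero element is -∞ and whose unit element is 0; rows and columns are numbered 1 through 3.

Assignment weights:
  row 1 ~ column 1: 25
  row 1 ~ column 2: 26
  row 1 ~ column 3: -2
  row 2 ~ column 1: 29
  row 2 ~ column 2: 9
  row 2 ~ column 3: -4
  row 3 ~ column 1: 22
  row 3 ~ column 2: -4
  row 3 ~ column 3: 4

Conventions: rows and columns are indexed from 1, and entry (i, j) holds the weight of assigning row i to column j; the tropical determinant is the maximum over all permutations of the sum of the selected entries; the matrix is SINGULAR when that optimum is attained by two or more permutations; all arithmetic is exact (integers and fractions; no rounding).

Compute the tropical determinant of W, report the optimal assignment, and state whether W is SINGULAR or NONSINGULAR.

σ = (1, 2, 3): 25 + 9 + 4 = 38
σ = (1, 3, 2): 25 + (-4) + (-4) = 17
σ = (2, 1, 3): 26 + 29 + 4 = 59
σ = (2, 3, 1): 26 + (-4) + 22 = 44
σ = (3, 1, 2): (-2) + 29 + (-4) = 23
σ = (3, 2, 1): (-2) + 9 + 22 = 29
Optimal value attained by: σ = (2, 1, 3).
Answer: det⊕(W) = 59; verdict: NONSINGULAR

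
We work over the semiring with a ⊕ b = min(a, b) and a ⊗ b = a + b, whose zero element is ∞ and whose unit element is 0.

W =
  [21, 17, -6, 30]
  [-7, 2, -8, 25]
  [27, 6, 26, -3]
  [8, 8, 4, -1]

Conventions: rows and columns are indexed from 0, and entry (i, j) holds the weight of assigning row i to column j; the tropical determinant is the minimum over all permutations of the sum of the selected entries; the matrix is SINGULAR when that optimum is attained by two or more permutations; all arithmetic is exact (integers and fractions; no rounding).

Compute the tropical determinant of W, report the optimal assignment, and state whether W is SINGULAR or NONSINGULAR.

σ = (0, 1, 2, 3): 21 + 2 + 26 + (-1) = 48
σ = (0, 1, 3, 2): 21 + 2 + (-3) + 4 = 24
σ = (0, 2, 1, 3): 21 + (-8) + 6 + (-1) = 18
σ = (0, 2, 3, 1): 21 + (-8) + (-3) + 8 = 18
σ = (0, 3, 1, 2): 21 + 25 + 6 + 4 = 56
σ = (0, 3, 2, 1): 21 + 25 + 26 + 8 = 80
σ = (1, 0, 2, 3): 17 + (-7) + 26 + (-1) = 35
σ = (1, 0, 3, 2): 17 + (-7) + (-3) + 4 = 11
σ = (1, 2, 0, 3): 17 + (-8) + 27 + (-1) = 35
σ = (1, 2, 3, 0): 17 + (-8) + (-3) + 8 = 14
σ = (1, 3, 0, 2): 17 + 25 + 27 + 4 = 73
σ = (1, 3, 2, 0): 17 + 25 + 26 + 8 = 76
σ = (2, 0, 1, 3): (-6) + (-7) + 6 + (-1) = -8
σ = (2, 0, 3, 1): (-6) + (-7) + (-3) + 8 = -8
σ = (2, 1, 0, 3): (-6) + 2 + 27 + (-1) = 22
σ = (2, 1, 3, 0): (-6) + 2 + (-3) + 8 = 1
σ = (2, 3, 0, 1): (-6) + 25 + 27 + 8 = 54
σ = (2, 3, 1, 0): (-6) + 25 + 6 + 8 = 33
σ = (3, 0, 1, 2): 30 + (-7) + 6 + 4 = 33
σ = (3, 0, 2, 1): 30 + (-7) + 26 + 8 = 57
σ = (3, 1, 0, 2): 30 + 2 + 27 + 4 = 63
σ = (3, 1, 2, 0): 30 + 2 + 26 + 8 = 66
σ = (3, 2, 0, 1): 30 + (-8) + 27 + 8 = 57
σ = (3, 2, 1, 0): 30 + (-8) + 6 + 8 = 36
Optimal value attained by: σ = (2, 0, 1, 3).
Answer: det⊕(W) = -8; verdict: SINGULAR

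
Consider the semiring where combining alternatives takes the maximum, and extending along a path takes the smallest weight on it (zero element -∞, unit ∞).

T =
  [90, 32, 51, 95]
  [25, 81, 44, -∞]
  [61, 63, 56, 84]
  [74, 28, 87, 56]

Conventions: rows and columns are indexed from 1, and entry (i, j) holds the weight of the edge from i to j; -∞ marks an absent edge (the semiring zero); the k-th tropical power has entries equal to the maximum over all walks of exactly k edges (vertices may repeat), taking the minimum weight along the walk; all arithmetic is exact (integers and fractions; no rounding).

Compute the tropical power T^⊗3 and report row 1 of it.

T^⊗2:
  [90, 51, 87, 90]
  [44, 81, 44, 44]
  [74, 63, 84, 61]
  [74, 63, 56, 84]
T^⊗3:
  [90, 63, 87, 90]
  [44, 81, 44, 44]
  [74, 63, 61, 84]
  [74, 63, 84, 74]
Answer: row 1 of T^⊗3 = [90, 63, 87, 90]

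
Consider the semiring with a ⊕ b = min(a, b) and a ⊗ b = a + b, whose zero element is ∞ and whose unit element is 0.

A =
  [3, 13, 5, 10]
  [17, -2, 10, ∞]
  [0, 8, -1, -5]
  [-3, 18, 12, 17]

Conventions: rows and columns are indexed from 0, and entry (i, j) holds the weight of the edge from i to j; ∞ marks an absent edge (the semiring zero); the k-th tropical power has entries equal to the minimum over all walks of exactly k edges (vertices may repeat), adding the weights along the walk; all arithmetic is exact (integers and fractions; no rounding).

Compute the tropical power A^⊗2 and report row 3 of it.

A^⊗2:
  [5, 11, 4, 0]
  [10, -4, 8, 5]
  [-8, 6, -2, -6]
  [0, 10, 2, 7]
Answer: row 3 of A^⊗2 = [0, 10, 2, 7]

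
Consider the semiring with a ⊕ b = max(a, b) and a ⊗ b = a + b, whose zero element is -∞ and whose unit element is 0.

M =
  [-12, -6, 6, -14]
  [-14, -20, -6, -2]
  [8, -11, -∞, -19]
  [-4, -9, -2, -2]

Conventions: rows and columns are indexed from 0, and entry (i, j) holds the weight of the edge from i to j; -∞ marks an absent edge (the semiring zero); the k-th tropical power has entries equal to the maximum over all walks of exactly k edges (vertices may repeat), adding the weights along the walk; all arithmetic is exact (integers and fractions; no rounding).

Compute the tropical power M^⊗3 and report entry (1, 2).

M^⊗2:
  [14, -5, -6, -8]
  [2, -11, -4, -4]
  [-4, 2, 14, -6]
  [6, -10, 2, -4]
M^⊗3:
  [2, 8, 20, 0]
  [4, -4, 8, -6]
  [22, 3, 2, 0]
  [10, 0, 12, -6]
Key observation: the optimum is the walk 1->2->0->2, with weight (-6) + 8 + 6 = 8.
Optimal value attained by: walk 1->2->0->2.
Answer: (M^⊗3)[1][2] = 8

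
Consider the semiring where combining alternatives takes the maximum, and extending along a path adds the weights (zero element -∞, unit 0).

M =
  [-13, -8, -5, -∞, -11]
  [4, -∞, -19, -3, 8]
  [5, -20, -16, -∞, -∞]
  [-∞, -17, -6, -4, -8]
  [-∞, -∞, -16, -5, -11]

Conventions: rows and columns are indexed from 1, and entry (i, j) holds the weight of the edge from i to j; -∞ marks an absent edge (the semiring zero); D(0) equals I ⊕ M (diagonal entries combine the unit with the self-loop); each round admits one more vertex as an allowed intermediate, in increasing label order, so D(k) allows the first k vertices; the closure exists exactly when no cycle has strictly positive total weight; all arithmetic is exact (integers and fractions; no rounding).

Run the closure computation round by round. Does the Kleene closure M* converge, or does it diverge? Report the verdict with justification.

D(0):
  [0, -8, -5, -∞, -11]
  [4, 0, -19, -3, 8]
  [5, -20, 0, -∞, -∞]
  [-∞, -17, -6, 0, -8]
  [-∞, -∞, -16, -5, 0]
D(1):
  [0, -8, -5, -∞, -11]
  [4, 0, -1, -3, 8]
  [5, -3, 0, -∞, -6]
  [-∞, -17, -6, 0, -8]
  [-∞, -∞, -16, -5, 0]
D(2):
  [0, -8, -5, -11, 0]
  [4, 0, -1, -3, 8]
  [5, -3, 0, -6, 5]
  [-13, -17, -6, 0, -8]
  [-∞, -∞, -16, -5, 0]
D(3):
  [0, -8, -5, -11, 0]
  [4, 0, -1, -3, 8]
  [5, -3, 0, -6, 5]
  [-1, -9, -6, 0, -1]
  [-11, -19, -16, -5, 0]
D(4):
  [0, -8, -5, -11, 0]
  [4, 0, -1, -3, 8]
  [5, -3, 0, -6, 5]
  [-1, -9, -6, 0, -1]
  [-6, -14, -11, -5, 0]
D(5):
  [0, -8, -5, -5, 0]
  [4, 0, -1, 3, 8]
  [5, -3, 0, 0, 5]
  [-1, -9, -6, 0, -1]
  [-6, -14, -11, -5, 0]
Key observation: every diagonal entry stays at the unit through all rounds, so no improving cycle exists.
Answer: CONVERGES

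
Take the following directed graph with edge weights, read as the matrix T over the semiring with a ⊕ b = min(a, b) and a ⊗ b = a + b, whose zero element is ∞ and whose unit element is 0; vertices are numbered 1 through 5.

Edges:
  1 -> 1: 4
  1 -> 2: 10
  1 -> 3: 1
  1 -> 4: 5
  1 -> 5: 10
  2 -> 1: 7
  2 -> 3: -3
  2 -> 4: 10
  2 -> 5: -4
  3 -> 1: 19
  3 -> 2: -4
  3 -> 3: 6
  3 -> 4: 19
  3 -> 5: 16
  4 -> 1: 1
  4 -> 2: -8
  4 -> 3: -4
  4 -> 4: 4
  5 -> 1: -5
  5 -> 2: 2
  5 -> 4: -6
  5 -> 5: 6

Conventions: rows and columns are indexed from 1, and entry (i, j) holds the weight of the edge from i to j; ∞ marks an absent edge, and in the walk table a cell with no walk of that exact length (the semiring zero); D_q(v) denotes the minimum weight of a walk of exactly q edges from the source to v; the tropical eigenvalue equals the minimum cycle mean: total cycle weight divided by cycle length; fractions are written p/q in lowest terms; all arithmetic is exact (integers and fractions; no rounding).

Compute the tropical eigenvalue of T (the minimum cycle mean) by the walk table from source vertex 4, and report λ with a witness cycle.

q=0: [∞, ∞, ∞, 0, ∞]
q=1: [1, -8, -4, 4, ∞]
q=2: [-1, -8, -11, 2, -12]
q=3: [-17, -15, -11, -18, -12]
q=4: [-17, -26, -22, -18, -19]
q=5: [-24, -26, -29, -25, -30]
Optimal cycle mean attained by: cycle 2->5->4->2, total (-4) + (-6) + (-8), length 3.
Answer: λ = -6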